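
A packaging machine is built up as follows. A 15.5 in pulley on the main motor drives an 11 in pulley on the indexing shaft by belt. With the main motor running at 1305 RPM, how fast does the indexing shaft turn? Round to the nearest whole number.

Belt: ratio = 11/15.5 = 0.70968, so the indexing shaft turns at 1305 / 0.70968 = 1838.9 RPM.

1839 RPM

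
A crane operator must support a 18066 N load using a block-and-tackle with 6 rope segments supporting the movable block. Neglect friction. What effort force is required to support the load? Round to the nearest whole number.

Block-and-tackle MA = number of supporting rope parts = 6.
Effort = load / MA = 18066 / 6 = 3011 N.

3011 N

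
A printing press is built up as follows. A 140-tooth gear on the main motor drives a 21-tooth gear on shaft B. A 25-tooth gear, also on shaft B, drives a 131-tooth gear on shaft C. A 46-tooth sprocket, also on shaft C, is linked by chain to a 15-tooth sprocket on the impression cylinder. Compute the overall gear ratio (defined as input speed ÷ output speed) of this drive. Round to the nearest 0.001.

0.256

Each stage contributes driven/driver: gear mesh 21/140 = 0.15, gear mesh 131/25 = 5.24, chain 15/46 = 0.32609.
Overall: 0.15 × 5.24 × 0.32609 = 0.2563.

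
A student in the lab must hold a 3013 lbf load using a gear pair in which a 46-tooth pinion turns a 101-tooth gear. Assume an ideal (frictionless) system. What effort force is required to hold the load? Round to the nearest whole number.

Gear pair MA = 101/46 = 2.1957.
Effort = load / MA = 3013 / 2.1957 = 1372.3 lbf.

1372 lbf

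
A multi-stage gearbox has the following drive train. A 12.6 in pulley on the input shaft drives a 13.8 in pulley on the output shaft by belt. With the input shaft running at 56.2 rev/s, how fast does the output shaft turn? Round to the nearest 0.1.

Belt: ratio = 13.8/12.6 = 1.0952, so the output shaft turns at 56.2 / 1.0952 = 51.313 rev/s.

51.3 rev/s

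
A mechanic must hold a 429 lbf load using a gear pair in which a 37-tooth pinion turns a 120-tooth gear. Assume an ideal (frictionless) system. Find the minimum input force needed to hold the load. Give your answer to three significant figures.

132 lbf

Gear pair MA = 120/37 = 3.2432.
Effort = load / MA = 429 / 3.2432 = 132.28 lbf.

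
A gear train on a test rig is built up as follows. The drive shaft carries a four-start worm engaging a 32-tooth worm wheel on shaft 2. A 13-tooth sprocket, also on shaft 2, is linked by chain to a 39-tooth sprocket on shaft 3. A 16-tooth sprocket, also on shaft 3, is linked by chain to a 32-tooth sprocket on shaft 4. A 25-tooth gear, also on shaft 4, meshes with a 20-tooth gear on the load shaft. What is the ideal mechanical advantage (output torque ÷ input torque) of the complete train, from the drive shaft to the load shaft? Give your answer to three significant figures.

38.4

Each stage contributes driven/driver: worm 32/4 = 8, chain 39/13 = 3, chain 32/16 = 2, gear mesh 20/25 = 0.8.
Overall: 8 × 3 × 2 × 0.8 = 38.4.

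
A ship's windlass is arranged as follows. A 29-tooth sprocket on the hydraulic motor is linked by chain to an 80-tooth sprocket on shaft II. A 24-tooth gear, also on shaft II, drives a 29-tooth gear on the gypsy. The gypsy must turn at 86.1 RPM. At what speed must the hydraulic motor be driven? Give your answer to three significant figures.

287 RPM

Overall ratio R = 2.7586 × 1.2083 = 3.3333.
Required input speed = output speed × R = 86.1 × 3.3333 = 287 RPM.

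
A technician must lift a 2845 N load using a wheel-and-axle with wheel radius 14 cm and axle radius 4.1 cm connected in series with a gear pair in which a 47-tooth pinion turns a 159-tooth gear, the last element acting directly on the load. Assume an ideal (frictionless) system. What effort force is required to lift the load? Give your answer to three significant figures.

246 N

Wheel-and-axle MA = R/r = 14/4.1 = 3.4146.
Gear pair MA = 159/47 = 3.383.
Combined ideal MA = 3.4146 × 3.383 = 11.552.
Effort = load / MA = 2845 / 11.552 = 246.29 N.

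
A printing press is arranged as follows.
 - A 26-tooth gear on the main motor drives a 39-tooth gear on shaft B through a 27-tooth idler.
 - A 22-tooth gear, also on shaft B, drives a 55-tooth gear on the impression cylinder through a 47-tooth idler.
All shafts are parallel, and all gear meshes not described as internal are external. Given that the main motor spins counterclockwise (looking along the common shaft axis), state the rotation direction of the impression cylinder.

counterclockwise

the main motor → shaft B: driver → idler → driven is 2 external meshes, 2 reversals → CCW.
shaft B → the impression cylinder: driver → idler → driven is 2 external meshes, 2 reversals → CCW.
4 reversals in total — an even number — so the impression cylinder turns the same way as the main motor.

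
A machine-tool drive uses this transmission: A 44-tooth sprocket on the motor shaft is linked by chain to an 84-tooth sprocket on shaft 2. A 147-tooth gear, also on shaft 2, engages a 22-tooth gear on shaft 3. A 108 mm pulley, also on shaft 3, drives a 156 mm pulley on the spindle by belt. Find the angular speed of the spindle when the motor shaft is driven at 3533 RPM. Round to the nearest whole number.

8561 RPM

the motor shaft → shaft 2 (chain, 84/44): 3533 ÷ 1.9091 = 1850.6 RPM
shaft 2 → shaft 3 (gear mesh, 22/147): 1850.6 ÷ 0.14966 = 12366 RPM
shaft 3 → the spindle (belt, 156/108): 12366 ÷ 1.4444 = 8560.7 RPM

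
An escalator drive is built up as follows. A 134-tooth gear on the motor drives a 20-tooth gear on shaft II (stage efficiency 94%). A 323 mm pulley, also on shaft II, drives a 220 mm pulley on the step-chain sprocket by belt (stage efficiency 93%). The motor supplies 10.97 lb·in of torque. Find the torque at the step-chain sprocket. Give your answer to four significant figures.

0.9749 lb·in

Gear mesh: ratio = 20/134 = 0.14925; torque at shaft II = 10.97 × 0.14925 × 0.94 = 1.5391 lb·in.
Belt: ratio = 220/323 = 0.68111; torque at the step-chain sprocket = 1.5391 × 0.68111 × 0.93 = 0.97491 lb·in.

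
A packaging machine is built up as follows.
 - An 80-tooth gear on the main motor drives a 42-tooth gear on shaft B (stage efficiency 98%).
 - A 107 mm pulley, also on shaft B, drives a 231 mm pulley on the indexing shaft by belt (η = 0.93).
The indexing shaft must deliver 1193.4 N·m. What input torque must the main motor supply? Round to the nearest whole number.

1155 N·m

Overall ratio R = 0.525 × 2.1589 = 1.1334; overall efficiency η = 0.98 × 0.93 = 0.9114.
Input torque = output torque / (R × η) = 1193.4 / (1.1334 × 0.9114) = 1155.3 N·m.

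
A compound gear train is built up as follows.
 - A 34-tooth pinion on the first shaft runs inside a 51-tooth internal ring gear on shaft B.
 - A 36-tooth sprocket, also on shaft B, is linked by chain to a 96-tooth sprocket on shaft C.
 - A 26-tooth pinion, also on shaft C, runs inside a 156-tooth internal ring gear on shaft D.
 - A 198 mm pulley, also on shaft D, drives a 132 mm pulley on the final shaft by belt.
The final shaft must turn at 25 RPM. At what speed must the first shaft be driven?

Overall ratio R = 1.5 × 2.6667 × 6 × 0.66667 = 16.
Required input speed = output speed × R = 25 × 16 = 400 RPM.

400 RPM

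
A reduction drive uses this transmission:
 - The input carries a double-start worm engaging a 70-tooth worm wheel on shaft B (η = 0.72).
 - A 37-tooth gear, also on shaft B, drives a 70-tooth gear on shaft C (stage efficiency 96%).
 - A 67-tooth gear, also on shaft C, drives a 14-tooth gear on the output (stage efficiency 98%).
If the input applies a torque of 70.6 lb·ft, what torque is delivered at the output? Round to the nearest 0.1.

worm 70/2 = 35 → τ = 70.6·35·0.72 = 1779.1 lb·ft
gear mesh 70/37 = 1.8919 → τ = 1779.1·1.8919·0.96 = 3231.3 lb·ft
gear mesh 14/67 = 0.20896 → τ = 3231.3·0.20896·0.98 = 661.69 lb·ft

661.7 lb·ft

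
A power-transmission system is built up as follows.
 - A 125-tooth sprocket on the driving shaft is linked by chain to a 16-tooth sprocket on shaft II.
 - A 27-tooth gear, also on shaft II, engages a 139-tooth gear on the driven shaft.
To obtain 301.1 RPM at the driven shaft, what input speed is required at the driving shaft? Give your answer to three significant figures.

Overall ratio R = 0.128 × 5.1481 = 0.65896.
Required input speed = output speed × R = 301.1 × 0.65896 = 198.41 RPM.

198 RPM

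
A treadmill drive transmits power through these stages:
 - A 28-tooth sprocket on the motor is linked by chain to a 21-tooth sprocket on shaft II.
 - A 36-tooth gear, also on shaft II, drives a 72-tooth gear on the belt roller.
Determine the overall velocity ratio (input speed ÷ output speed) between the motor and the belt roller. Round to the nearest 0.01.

Each stage contributes driven/driver: chain 21/28 = 0.75, gear mesh 72/36 = 2.
Overall: 0.75 × 2 = 1.5.

1.50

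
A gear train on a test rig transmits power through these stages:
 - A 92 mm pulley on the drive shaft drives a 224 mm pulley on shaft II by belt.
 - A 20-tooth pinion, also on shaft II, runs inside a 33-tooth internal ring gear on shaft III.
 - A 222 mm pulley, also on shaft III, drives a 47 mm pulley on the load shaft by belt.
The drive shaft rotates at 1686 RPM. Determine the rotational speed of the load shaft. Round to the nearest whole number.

the drive shaft → shaft II (belt, 224/92): 1686 ÷ 2.4348 = 692.46 RPM
shaft II → shaft III (internal gear, 33/20): 692.46 ÷ 1.65 = 419.68 RPM
shaft III → the load shaft (belt, 47/222): 419.68 ÷ 0.21171 = 1982.3 RPM

1982 RPM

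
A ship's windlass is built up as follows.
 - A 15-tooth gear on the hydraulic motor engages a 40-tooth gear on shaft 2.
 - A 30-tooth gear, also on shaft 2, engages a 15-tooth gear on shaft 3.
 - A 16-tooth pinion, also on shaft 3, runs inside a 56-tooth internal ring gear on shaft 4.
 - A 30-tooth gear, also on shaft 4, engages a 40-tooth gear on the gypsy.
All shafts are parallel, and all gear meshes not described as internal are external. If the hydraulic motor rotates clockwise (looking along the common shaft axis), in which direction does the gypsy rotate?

the hydraulic motor → shaft 2: external mesh, 1 reversal → CCW.
shaft 2 → shaft 3: external mesh, 1 reversal → CW.
shaft 3 → shaft 4: internal mesh, same direction → CW.
shaft 4 → the gypsy: external mesh, 1 reversal → CCW.
3 reversals in total — an odd number — so the gypsy turns opposite to the hydraulic motor.

counterclockwise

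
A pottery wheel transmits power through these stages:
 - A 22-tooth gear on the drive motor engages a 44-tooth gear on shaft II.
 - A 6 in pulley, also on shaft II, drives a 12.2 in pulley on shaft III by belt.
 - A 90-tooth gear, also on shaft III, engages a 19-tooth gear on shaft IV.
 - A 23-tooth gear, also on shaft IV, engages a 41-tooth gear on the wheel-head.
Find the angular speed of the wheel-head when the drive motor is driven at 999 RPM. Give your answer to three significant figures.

653 RPM

the drive motor → shaft II (gear mesh, 44/22): 999 ÷ 2 = 499.5 RPM
shaft II → shaft III (belt, 12.2/6): 499.5 ÷ 2.0333 = 245.66 RPM
shaft III → shaft IV (gear mesh, 19/90): 245.66 ÷ 0.21111 = 1163.6 RPM
shaft IV → the wheel-head (gear mesh, 41/23): 1163.6 ÷ 1.7826 = 652.77 RPM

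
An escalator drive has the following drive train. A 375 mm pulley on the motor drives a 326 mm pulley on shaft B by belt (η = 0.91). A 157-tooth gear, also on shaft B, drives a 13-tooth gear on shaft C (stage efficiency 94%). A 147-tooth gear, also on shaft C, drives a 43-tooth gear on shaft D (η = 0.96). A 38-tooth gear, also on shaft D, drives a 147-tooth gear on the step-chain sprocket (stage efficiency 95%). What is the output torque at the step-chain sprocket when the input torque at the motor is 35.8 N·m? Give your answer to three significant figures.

belt 326/375 = 0.86933 → τ = 35.8·0.86933·0.91 = 28.321 N·m
gear mesh 13/157 = 0.082803 → τ = 28.321·0.082803·0.94 = 2.2044 N·m
gear mesh 43/147 = 0.29252 → τ = 2.2044·0.29252·0.96 = 0.61902 N·m
gear mesh 147/38 = 3.8684 → τ = 0.61902·3.8684·0.95 = 2.2749 N·m

2.27 N·m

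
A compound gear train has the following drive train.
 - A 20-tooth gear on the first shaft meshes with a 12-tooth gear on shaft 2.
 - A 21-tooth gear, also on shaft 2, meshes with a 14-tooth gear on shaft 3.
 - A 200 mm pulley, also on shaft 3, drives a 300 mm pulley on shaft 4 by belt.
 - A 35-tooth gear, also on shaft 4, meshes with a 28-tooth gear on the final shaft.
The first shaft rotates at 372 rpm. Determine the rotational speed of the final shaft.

775 rpm

gear mesh 12/20 = 0.6 → 372/0.6 = 620 rpm
gear mesh 14/21 = 0.66667 → 620/0.66667 = 930 rpm
belt 300/200 = 1.5 → 930/1.5 = 620 rpm
gear mesh 28/35 = 0.8 → 620/0.8 = 775 rpm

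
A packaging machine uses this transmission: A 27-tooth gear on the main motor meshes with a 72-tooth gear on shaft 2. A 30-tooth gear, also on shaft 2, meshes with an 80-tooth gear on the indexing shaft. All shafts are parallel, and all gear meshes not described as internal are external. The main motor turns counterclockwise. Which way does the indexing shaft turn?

counterclockwise

the main motor → shaft 2: external mesh, 1 reversal → CW.
shaft 2 → the indexing shaft: external mesh, 1 reversal → CCW.
2 reversals in total — an even number — so the indexing shaft turns the same way as the main motor.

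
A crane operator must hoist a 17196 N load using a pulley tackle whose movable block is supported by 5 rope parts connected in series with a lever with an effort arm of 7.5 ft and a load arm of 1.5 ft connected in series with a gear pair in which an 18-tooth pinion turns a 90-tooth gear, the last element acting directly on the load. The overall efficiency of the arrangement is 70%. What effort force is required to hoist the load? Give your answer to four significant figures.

196.5 N

Block-and-tackle MA = number of supporting rope parts = 5.
Lever MA = effort arm / load arm = 7.5/1.5 = 5.
Gear pair MA = 90/18 = 5.
Combined ideal MA = 5 × 5 × 5 = 125.
Actual MA = 125 × 0.70 = 87.5.
Effort = load / actual MA = 17196 / 87.5 = 196.53 N.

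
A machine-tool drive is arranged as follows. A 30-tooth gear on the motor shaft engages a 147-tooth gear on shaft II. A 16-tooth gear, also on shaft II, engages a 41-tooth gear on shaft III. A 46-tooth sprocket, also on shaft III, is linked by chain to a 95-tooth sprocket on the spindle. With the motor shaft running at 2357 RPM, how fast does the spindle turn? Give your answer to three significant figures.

Gear mesh: ratio = 147/30 = 4.9, so shaft II turns at 2357 / 4.9 = 481.02 RPM.
Gear mesh: ratio = 41/16 = 2.5625, so shaft III turns at 481.02 / 2.5625 = 187.72 RPM.
Chain: ratio = 95/46 = 2.0652, so the spindle turns at 187.72 / 2.0652 = 90.894 RPM.

90.9 RPM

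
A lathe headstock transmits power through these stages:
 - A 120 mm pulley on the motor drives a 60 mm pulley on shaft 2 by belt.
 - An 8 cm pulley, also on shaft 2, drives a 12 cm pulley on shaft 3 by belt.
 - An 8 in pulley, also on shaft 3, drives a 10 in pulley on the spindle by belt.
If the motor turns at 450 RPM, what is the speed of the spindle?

480 RPM

Belt: ratio = 60/120 = 0.5, so shaft 2 turns at 450 / 0.5 = 900 RPM.
Belt: ratio = 12/8 = 1.5, so shaft 3 turns at 900 / 1.5 = 600 RPM.
Belt: ratio = 10/8 = 1.25, so the spindle turns at 600 / 1.25 = 480 RPM.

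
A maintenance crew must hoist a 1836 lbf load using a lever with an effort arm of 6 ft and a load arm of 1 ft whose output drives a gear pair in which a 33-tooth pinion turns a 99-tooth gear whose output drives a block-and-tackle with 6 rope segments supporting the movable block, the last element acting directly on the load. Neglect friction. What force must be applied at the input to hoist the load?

Lever MA = effort arm / load arm = 6/1 = 6.
Gear pair MA = 99/33 = 3.
Block-and-tackle MA = number of supporting rope parts = 6.
Combined ideal MA = 6 × 3 × 6 = 108.
Effort = load / MA = 1836 / 108 = 17 lbf.

17 lbf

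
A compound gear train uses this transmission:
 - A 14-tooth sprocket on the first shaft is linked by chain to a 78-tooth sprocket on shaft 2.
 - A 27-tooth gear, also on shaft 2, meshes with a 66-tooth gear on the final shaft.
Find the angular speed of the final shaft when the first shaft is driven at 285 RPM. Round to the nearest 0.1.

20.9 RPM

the first shaft → shaft 2 (chain, 78/14): 285 ÷ 5.5714 = 51.154 RPM
shaft 2 → the final shaft (gear mesh, 66/27): 51.154 ÷ 2.4444 = 20.927 RPM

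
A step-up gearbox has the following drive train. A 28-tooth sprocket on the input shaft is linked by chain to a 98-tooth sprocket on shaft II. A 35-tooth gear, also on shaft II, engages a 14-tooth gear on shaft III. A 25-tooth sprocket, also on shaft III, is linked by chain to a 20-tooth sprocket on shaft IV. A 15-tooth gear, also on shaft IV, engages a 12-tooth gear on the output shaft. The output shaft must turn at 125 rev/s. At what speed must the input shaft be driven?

112 rev/s

Overall ratio R = 3.5 × 0.4 × 0.8 × 0.8 = 0.896.
Required input speed = output speed × R = 125 × 0.896 = 112 rev/s.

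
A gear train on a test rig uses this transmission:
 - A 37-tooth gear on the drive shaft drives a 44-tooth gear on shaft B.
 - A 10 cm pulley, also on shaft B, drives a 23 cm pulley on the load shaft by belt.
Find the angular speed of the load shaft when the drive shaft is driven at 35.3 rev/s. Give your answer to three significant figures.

the drive shaft → shaft B (gear mesh, 44/37): 35.3 ÷ 1.1892 = 29.684 rev/s
shaft B → the load shaft (belt, 23/10): 29.684 ÷ 2.3 = 12.906 rev/s

12.9 rev/s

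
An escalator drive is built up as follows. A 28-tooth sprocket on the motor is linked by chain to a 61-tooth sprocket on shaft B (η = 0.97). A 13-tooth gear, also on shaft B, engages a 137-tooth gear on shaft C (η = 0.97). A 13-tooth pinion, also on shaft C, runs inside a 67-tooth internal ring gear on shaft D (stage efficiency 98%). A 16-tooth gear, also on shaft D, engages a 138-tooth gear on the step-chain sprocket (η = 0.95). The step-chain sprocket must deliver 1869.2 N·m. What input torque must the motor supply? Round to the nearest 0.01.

Overall ratio R = 2.1786 × 10.538 × 5.1538 × 8.625 = 1020.6; overall efficiency η = 0.97 × 0.97 × 0.98 × 0.95 = 0.8760.
Input torque = output torque / (R × η) = 1869.2 / (1020.6 × 0.8760) = 2.0909 N·m.

2.09 N·m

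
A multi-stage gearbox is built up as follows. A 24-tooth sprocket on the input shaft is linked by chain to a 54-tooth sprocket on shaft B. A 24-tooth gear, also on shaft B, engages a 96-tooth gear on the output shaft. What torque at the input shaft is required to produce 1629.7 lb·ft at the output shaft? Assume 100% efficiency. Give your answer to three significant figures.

Overall ratio R = 2.25 × 4 = 9.
Input torque = output torque / R = 1629.7 / 9 = 181.08 lb·ft.

181 lb·ft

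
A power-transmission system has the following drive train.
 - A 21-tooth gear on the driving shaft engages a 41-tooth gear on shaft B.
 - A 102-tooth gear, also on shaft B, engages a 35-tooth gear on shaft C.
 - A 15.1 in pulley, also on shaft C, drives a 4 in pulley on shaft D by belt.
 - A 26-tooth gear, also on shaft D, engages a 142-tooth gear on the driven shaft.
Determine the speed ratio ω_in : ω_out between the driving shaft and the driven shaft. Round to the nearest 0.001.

Each stage contributes driven/driver: gear mesh 41/21 = 1.9524, gear mesh 35/102 = 0.34314, belt 4/15.1 = 0.2649, gear mesh 142/26 = 5.4615.
Overall: 1.9524 × 0.34314 × 0.2649 × 5.4615 = 0.96924.

0.969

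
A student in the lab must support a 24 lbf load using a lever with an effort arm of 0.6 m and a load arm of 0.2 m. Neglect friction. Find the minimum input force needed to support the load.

Lever MA = effort arm / load arm = 0.6/0.2 = 3.
Effort = load / MA = 24 / 3 = 8 lbf.

8 lbf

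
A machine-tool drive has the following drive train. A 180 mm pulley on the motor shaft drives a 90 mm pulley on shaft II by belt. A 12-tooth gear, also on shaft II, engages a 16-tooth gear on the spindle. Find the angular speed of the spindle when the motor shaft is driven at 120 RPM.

180 RPM

Belt: ratio = 90/180 = 0.5, so shaft II turns at 120 / 0.5 = 240 RPM.
Gear mesh: ratio = 16/12 = 1.3333, so the spindle turns at 240 / 1.3333 = 180 RPM.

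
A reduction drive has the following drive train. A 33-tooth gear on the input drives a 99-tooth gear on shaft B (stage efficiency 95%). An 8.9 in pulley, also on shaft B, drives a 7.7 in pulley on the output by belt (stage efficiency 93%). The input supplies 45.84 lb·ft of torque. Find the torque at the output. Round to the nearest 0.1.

105.1 lb·ft

Gear mesh: ratio = 99/33 = 3; torque at shaft B = 45.84 × 3 × 0.95 = 130.64 lb·ft.
Belt: ratio = 7.7/8.9 = 0.86517; torque at the output = 130.64 × 0.86517 × 0.93 = 105.12 lb·ft.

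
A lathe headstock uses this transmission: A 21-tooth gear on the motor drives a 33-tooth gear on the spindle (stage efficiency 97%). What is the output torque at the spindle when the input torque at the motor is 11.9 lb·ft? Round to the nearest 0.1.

18.1 lb·ft

After the gear mesh (33/21): 11.9 × 1.5714 × 0.97 = 18.139 lb·ft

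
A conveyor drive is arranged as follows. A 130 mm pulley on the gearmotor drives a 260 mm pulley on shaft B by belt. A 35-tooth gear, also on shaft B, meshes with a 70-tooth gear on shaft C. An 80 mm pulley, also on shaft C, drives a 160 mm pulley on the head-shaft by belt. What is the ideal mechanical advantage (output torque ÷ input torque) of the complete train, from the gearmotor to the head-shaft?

Each stage contributes driven/driver: belt 260/130 = 2, gear mesh 70/35 = 2, belt 160/80 = 2.
Overall: 2 × 2 × 2 = 8.

8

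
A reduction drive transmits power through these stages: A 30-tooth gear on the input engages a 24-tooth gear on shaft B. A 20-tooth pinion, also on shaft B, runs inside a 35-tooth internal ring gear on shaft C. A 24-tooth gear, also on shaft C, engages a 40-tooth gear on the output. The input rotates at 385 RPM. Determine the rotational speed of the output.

165 RPM

Gear mesh: ratio = 24/30 = 0.8, so shaft B turns at 385 / 0.8 = 481.25 RPM.
Internal gear: ratio = 35/20 = 1.75, so shaft C turns at 481.25 / 1.75 = 275 RPM.
Gear mesh: ratio = 40/24 = 1.6667, so the output turns at 275 / 1.6667 = 165 RPM.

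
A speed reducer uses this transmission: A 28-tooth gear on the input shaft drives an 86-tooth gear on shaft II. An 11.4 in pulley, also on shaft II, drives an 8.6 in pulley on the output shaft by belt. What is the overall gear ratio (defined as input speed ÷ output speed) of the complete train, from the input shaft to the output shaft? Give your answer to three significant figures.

2.32

Each stage contributes driven/driver: gear mesh 86/28 = 3.0714, belt 8.6/11.4 = 0.75439.
Overall: 3.0714 × 0.75439 = 2.317.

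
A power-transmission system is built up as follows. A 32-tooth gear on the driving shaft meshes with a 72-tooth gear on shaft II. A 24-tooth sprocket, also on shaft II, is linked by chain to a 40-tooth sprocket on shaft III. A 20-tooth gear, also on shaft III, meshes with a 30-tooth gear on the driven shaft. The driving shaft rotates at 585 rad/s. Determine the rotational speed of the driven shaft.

104 rad/s

Gear mesh: ratio = 72/32 = 2.25, so shaft II turns at 585 / 2.25 = 260 rad/s.
Chain: ratio = 40/24 = 1.6667, so shaft III turns at 260 / 1.6667 = 156 rad/s.
Gear mesh: ratio = 30/20 = 1.5, so the driven shaft turns at 156 / 1.5 = 104 rad/s.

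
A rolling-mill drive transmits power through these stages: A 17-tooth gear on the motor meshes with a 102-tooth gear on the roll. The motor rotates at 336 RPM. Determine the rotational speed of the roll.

the motor → the roll (gear mesh, 102/17): 336 ÷ 6 = 56 RPM

56 RPM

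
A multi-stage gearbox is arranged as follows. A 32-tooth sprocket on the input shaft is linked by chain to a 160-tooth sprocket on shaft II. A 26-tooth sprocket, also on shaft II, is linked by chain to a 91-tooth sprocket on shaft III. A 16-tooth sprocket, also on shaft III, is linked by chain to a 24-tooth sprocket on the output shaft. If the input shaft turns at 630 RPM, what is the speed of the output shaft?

the input shaft → shaft II (chain, 160/32): 630 ÷ 5 = 126 RPM
shaft II → shaft III (chain, 91/26): 126 ÷ 3.5 = 36 RPM
shaft III → the output shaft (chain, 24/16): 36 ÷ 1.5 = 24 RPM

24 RPM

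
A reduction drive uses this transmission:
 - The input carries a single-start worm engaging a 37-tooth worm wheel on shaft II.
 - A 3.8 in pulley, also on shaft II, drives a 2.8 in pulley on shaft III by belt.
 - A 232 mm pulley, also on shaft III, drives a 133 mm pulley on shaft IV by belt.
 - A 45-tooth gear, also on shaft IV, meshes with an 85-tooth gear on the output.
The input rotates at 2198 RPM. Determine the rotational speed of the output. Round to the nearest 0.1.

74.5 RPM

worm 37/1 = 37 → 2198/37 = 59.405 RPM
belt 2.8/3.8 = 0.73684 → 59.405/0.73684 = 80.622 RPM
belt 133/232 = 0.57328 → 80.622/0.57328 = 140.63 RPM
gear mesh 85/45 = 1.8889 → 140.63/1.8889 = 74.453 RPM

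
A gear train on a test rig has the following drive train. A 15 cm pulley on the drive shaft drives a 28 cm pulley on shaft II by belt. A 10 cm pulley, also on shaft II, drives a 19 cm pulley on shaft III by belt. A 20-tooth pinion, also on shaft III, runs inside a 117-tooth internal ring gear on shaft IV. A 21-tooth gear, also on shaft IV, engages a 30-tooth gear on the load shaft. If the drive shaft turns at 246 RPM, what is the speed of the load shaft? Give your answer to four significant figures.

8.300 RPM

Belt: ratio = 28/15 = 1.8667, so shaft II turns at 246 / 1.8667 = 131.79 RPM.
Belt: ratio = 19/10 = 1.9, so shaft III turns at 131.79 / 1.9 = 69.361 RPM.
Internal gear: ratio = 117/20 = 5.85, so shaft IV turns at 69.361 / 5.85 = 11.857 RPM.
Gear mesh: ratio = 30/21 = 1.4286, so the load shaft turns at 11.857 / 1.4286 = 8.2996 RPM.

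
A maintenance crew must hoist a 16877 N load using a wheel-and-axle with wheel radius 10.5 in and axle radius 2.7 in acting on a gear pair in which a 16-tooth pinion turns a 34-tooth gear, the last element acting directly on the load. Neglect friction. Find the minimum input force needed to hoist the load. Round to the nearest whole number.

Wheel-and-axle MA = R/r = 10.5/2.7 = 3.8889.
Gear pair MA = 34/16 = 2.125.
Combined ideal MA = 3.8889 × 2.125 = 8.2639.
Effort = load / MA = 16877 / 8.2639 = 2042.3 N.

2042 N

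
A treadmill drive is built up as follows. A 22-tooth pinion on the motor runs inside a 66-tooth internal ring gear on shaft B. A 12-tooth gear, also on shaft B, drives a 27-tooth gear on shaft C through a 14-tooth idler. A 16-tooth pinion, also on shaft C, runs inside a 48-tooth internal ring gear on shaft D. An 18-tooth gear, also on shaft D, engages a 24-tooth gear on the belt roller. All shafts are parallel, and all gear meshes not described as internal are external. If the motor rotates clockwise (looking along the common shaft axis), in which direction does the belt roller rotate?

counterclockwise

the motor → shaft B: internal mesh, same direction → CW.
shaft B → shaft C: driver → idler → driven is 2 external meshes, 2 reversals → CW.
shaft C → shaft D: internal mesh, same direction → CW.
shaft D → the belt roller: external mesh, 1 reversal → CCW.
3 reversals in total — an odd number — so the belt roller turns opposite to the motor.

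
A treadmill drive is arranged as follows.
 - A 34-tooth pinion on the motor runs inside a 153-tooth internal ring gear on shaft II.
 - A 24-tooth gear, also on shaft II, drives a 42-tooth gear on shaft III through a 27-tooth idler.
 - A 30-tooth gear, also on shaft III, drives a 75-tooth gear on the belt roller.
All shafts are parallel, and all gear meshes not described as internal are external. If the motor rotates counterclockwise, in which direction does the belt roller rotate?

the motor → shaft II: internal mesh, same direction → CCW.
shaft II → shaft III: driver → idler → driven is 2 external meshes, 2 reversals → CCW.
shaft III → the belt roller: external mesh, 1 reversal → CW.
3 reversals in total — an odd number — so the belt roller turns opposite to the motor.

clockwise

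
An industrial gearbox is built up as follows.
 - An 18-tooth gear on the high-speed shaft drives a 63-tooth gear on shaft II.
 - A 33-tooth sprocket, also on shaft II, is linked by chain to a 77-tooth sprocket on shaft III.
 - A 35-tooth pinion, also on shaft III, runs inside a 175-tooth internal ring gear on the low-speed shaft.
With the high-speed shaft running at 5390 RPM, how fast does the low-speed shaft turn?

132 RPM

the high-speed shaft → shaft II (gear mesh, 63/18): 5390 ÷ 3.5 = 1540 RPM
shaft II → shaft III (chain, 77/33): 1540 ÷ 2.3333 = 660 RPM
shaft III → the low-speed shaft (internal gear, 175/35): 660 ÷ 5 = 132 RPM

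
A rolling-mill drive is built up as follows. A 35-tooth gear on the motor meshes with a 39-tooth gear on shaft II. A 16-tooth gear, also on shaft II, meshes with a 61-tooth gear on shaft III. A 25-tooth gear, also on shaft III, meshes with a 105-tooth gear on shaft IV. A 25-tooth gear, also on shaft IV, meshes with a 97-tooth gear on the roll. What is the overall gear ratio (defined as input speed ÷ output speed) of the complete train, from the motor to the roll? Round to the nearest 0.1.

Each stage contributes driven/driver: gear mesh 39/35 = 1.1143, gear mesh 61/16 = 3.8125, gear mesh 105/25 = 4.2, gear mesh 97/25 = 3.88.
Overall: 1.1143 × 3.8125 × 4.2 × 3.88 = 69.229.

69.2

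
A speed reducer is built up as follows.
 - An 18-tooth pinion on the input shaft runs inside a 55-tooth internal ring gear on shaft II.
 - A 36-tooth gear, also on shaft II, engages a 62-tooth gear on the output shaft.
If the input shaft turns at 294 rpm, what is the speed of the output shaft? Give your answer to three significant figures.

internal gear 55/18 = 3.0556 → 294/3.0556 = 96.218 rpm
gear mesh 62/36 = 1.7222 → 96.218/1.7222 = 55.869 rpm

55.9 rpm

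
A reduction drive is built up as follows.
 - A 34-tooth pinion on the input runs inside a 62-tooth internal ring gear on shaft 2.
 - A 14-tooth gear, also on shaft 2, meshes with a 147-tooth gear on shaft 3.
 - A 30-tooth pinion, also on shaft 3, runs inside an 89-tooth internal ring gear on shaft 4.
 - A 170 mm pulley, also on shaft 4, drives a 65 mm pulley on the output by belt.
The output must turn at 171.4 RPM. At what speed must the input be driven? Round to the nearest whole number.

Overall ratio R = 1.8235 × 10.5 × 2.9667 × 0.38235 = 21.719.
Required input speed = output speed × R = 171.4 × 21.719 = 3722.6 RPM.

3723 RPM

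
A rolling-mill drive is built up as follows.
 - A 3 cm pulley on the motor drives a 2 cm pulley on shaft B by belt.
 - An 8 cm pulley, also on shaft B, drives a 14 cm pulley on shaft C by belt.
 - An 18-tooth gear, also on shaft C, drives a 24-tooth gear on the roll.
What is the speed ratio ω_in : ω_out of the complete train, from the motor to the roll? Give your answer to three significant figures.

1.56

Each stage contributes driven/driver: belt 2/3 = 0.66667, belt 14/8 = 1.75, gear mesh 24/18 = 1.3333.
Overall: 0.66667 × 1.75 × 1.3333 = 1.5556.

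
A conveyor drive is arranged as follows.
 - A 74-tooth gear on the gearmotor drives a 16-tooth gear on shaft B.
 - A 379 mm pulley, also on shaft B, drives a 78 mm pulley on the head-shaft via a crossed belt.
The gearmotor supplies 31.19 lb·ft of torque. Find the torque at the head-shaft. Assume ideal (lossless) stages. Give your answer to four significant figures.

1.388 lb·ft

After the gear mesh (16/74): 31.19 × 0.21622 = 6.7438 lb·ft
After the belt (78/379): 6.7438 × 0.2058 = 1.3879 lb·ft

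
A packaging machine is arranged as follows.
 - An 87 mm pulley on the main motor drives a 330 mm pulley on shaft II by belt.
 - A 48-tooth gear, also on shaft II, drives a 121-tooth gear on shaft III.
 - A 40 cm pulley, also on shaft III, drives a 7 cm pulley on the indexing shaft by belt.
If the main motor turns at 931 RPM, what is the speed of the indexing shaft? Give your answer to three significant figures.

the main motor → shaft II (belt, 330/87): 931 ÷ 3.7931 = 245.45 RPM
shaft II → shaft III (gear mesh, 121/48): 245.45 ÷ 2.5208 = 97.367 RPM
shaft III → the indexing shaft (belt, 7/40): 97.367 ÷ 0.175 = 556.38 RPM

556 RPM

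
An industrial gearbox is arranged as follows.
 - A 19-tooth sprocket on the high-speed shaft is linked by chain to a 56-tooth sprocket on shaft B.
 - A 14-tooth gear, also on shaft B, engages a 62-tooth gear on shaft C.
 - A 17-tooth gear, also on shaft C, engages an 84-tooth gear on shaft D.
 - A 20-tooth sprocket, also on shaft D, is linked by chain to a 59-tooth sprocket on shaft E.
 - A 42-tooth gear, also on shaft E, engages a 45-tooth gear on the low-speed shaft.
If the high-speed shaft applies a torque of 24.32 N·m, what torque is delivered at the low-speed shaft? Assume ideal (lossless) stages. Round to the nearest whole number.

4958 N·m

chain 56/19 = 2.9474 → τ = 24.32·2.9474 = 71.68 N·m
gear mesh 62/14 = 4.4286 → τ = 71.68·4.4286 = 317.44 N·m
gear mesh 84/17 = 4.9412 → τ = 317.44·4.9412 = 1568.5 N·m
chain 59/20 = 2.95 → τ = 1568.5·2.95 = 4627.2 N·m
gear mesh 45/42 = 1.0714 → τ = 4627.2·1.0714 = 4957.7 N·m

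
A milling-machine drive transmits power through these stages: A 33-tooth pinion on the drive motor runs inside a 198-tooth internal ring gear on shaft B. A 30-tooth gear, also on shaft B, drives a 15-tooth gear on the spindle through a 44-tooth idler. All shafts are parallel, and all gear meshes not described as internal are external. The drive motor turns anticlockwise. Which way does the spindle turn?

anticlockwise

the drive motor → shaft B: internal mesh, same direction → CCW.
shaft B → the spindle: driver → idler → driven is 2 external meshes, 2 reversals → CCW.
2 reversals in total — an even number — so the spindle turns the same way as the drive motor.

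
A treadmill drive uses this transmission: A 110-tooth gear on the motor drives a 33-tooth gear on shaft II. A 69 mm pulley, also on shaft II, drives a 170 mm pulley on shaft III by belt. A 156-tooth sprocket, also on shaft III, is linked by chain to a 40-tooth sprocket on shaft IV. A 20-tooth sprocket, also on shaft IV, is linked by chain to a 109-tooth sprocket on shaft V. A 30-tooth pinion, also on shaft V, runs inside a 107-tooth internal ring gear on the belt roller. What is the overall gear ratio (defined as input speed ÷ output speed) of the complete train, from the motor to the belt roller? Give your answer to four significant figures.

3.684

Each stage contributes driven/driver: gear mesh 33/110 = 0.3, belt 170/69 = 2.4638, chain 40/156 = 0.25641, chain 109/20 = 5.45, internal gear 107/30 = 3.5667.
Overall: 0.3 × 2.4638 × 0.25641 × 5.45 × 3.5667 = 3.684.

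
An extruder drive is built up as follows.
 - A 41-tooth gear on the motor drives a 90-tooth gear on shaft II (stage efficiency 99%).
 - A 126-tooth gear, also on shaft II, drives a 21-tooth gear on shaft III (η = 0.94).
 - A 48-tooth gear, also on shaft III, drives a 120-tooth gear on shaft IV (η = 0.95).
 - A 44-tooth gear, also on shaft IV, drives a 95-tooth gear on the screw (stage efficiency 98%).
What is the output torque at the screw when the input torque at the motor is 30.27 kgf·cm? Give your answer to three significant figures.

51.8 kgf·cm

After the gear mesh (90/41): 30.27 × 2.1951 × 0.99 = 65.782 kgf·cm
After the gear mesh (21/126): 65.782 × 0.16667 × 0.94 = 10.306 kgf·cm
After the gear mesh (120/48): 10.306 × 2.5 × 0.95 = 24.476 kgf·cm
After the gear mesh (95/44): 24.476 × 2.1591 × 0.98 = 51.79 kgf·cm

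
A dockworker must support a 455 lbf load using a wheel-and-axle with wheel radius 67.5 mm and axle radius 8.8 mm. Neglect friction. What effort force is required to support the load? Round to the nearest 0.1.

Wheel-and-axle MA = R/r = 67.5/8.8 = 7.6705.
Effort = load / MA = 455 / 7.6705 = 59.319 lbf.

59.3 lbf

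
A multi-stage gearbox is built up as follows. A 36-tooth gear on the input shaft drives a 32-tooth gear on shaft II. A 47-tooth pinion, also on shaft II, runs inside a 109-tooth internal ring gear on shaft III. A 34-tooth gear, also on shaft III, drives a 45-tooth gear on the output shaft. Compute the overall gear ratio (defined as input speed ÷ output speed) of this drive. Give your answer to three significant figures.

2.73

Each stage contributes driven/driver: gear mesh 32/36 = 0.88889, internal gear 109/47 = 2.3191, gear mesh 45/34 = 1.3235.
Overall: 0.88889 × 2.3191 × 1.3235 = 2.7284.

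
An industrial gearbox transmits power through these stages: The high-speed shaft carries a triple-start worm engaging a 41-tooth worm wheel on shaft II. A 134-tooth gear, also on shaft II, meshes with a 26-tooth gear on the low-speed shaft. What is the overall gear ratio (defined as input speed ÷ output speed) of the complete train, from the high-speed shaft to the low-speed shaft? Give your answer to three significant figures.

2.65

Each stage contributes driven/driver: worm 41/3 = 13.667, gear mesh 26/134 = 0.19403.
Overall: 13.667 × 0.19403 = 2.6517.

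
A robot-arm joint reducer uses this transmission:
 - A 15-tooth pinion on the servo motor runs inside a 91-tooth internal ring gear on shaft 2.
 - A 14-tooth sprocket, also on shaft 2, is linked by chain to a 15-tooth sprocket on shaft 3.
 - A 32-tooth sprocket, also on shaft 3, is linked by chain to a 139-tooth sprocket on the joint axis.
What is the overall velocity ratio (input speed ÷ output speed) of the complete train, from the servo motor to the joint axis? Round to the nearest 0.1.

28.2

Each stage contributes driven/driver: internal gear 91/15 = 6.0667, chain 15/14 = 1.0714, chain 139/32 = 4.3438.
Overall: 6.0667 × 1.0714 × 4.3438 = 28.234.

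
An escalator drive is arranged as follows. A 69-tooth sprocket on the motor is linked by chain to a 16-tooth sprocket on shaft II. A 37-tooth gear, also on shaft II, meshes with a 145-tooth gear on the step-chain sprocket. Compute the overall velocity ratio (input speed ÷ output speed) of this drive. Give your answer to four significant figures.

0.9087

Each stage contributes driven/driver: chain 16/69 = 0.23188, gear mesh 145/37 = 3.9189.
Overall: 0.23188 × 3.9189 = 0.90873.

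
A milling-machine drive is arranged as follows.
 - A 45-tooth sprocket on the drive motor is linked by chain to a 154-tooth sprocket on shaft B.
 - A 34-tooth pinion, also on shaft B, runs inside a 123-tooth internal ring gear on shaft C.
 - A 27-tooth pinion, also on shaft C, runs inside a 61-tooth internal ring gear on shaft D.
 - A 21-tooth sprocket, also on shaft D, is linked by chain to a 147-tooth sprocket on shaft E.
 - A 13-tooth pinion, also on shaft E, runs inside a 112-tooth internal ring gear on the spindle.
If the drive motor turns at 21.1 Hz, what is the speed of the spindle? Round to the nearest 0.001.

Chain: ratio = 154/45 = 3.4222, so shaft B turns at 21.1 / 3.4222 = 6.1656 Hz.
Internal gear: ratio = 123/34 = 3.6176, so shaft C turns at 6.1656 / 3.6176 = 1.7043 Hz.
Internal gear: ratio = 61/27 = 2.2593, so shaft D turns at 1.7043 / 2.2593 = 0.75437 Hz.
Chain: ratio = 147/21 = 7, so shaft E turns at 0.75437 / 7 = 0.10777 Hz.
Internal gear: ratio = 112/13 = 8.6154, so the spindle turns at 0.10777 / 8.6154 = 0.012509 Hz.

0.013 Hz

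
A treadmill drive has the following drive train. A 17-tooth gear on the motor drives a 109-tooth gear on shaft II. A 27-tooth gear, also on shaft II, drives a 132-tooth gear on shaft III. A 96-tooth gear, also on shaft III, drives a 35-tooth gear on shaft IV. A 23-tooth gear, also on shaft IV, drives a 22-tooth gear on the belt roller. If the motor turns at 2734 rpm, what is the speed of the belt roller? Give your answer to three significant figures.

250 rpm

the motor → shaft II (gear mesh, 109/17): 2734 ÷ 6.4118 = 426.4 rpm
shaft II → shaft III (gear mesh, 132/27): 426.4 ÷ 4.8889 = 87.219 rpm
shaft III → shaft IV (gear mesh, 35/96): 87.219 ÷ 0.36458 = 239.23 rpm
shaft IV → the belt roller (gear mesh, 22/23): 239.23 ÷ 0.95652 = 250.1 rpm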